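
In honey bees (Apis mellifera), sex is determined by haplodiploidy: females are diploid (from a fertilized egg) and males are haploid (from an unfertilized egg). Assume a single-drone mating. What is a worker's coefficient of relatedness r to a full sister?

0.75

Haplodiploid full sisters inherit their father's entire haploid genome identically (contributing 1/2) and on average half of their mother's contribution (1/2 · 1/2 = 1/4); r = 1/2 + 1/4 = 3/4.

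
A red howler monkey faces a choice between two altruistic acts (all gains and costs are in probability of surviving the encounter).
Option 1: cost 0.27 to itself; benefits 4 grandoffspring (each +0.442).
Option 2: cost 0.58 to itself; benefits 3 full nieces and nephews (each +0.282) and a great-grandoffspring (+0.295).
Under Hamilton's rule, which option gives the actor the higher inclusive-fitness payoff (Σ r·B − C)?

Option 1

Option 1: r to a grandoffspring = 0.25.
Option 1: Σ r·B − C = (4·0.25·0.442) − 0.27 = 0.172.
Option 2: r to a full niece or nephew = 0.25.
Option 2: r to a great-grandoffspring = 0.125.
Option 2: Σ r·B − C = (3·0.25·0.282 + 1·0.125·0.295) − 0.58 = -0.331625.
Option 1 has the higher net inclusive-fitness payoff.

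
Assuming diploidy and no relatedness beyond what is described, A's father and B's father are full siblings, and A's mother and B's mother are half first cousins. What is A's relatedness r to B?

0.140625

Independent pedigree routes through distinct common ancestors add.
A and B are related in two ways: first cousins through their fathers (r = 1/8) and half second cousins through their mothers (r = 1/64).
r = 1/8 + 1/64 = 9/64 = 0.140625.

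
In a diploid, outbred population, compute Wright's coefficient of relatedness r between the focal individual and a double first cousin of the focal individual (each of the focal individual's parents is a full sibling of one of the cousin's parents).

Each parent–offspring link contributes a factor of 1/2, and independent paths through distinct common ancestors add.
Double first cousins share both grandparent pairs — four paths of length 4: r = 4·(1/2)^4 = 1/4.

0.25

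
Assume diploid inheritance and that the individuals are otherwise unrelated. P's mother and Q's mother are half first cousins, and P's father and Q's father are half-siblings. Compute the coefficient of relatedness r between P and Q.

Relatedness sums over independent paths through distinct common ancestors.
P and Q are related in two ways: half second cousins through their mothers (r = 1/64) and half first cousins through their fathers (r = 1/16).
r = 1/64 + 1/16 = 5/64 = 0.078125.

0.078125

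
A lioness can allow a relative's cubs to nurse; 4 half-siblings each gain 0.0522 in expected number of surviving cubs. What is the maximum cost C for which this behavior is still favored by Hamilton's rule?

0.0522

r to a half-sibling = 1/4 (half-sibs share one parent — one path of length 2: r = (1/2)^2 = 1/4).
Hamilton's rule: n·r·B > C, so the trait is favored while C < n·r·B = 4·0.25·0.0522 = 0.0522.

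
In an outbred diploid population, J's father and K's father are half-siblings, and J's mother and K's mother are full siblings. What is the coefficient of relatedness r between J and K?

0.1875

With two independent routes of shared ancestry, r is the sum of the two contributions.
J and K are related in two ways: half first cousins through their fathers (r = 1/16) and first cousins through their mothers (r = 1/8).
r = 1/16 + 1/8 = 3/16 = 0.1875.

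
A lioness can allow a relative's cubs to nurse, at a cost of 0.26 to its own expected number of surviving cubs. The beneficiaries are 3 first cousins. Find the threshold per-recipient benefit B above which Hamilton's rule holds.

r to a first cousin = 1/8 (first cousins share one grandparent pair — two paths of length 4: r = 2·(1/2)^4 = 1/8).
Hamilton's rule with n recipients of equal r: n·r·B > C, so B > C/(n·r) = 0.26/(3·0.125) = 0.6933.

0.6933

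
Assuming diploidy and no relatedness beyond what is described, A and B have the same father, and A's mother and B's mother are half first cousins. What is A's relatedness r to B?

0.265625

With two independent routes of shared ancestry, r is the sum of the two contributions.
A and B are related in two ways: half-sibs through their shared father (r = 1/4) and half second cousins through their mothers (r = 1/64).
r = 1/4 + 1/64 = 0.265625.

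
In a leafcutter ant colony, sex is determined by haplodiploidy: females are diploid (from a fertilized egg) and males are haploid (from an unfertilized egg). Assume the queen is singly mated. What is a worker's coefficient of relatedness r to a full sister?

0.75

Haplodiploid full sisters inherit their father's entire haploid genome identically (contributing 1/2) and on average half of their mother's contribution (1/2 · 1/2 = 1/4); r = 1/2 + 1/4 = 3/4.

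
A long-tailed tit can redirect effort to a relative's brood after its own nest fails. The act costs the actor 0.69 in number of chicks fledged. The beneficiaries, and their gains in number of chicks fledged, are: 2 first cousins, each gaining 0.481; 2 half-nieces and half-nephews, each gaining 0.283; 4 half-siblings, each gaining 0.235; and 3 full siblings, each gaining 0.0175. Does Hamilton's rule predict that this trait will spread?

Hamilton's rule: the trait is favored when the sum of r·B over every recipient exceeds the actor's cost C.
r to a first cousin = 0.125 (first cousins share one grandparent pair — two paths of length 4: r = 2·(1/2)^4 = 1/8).
r to a half-niece or half-nephew = 1/8 (half-aunt/uncle↔niece/nephew: one path of length 3: r = (1/2)^3 = 1/8).
r to a half-sibling = 0.25 (half-sibs share one parent — one path of length 2: r = (1/2)^2 = 1/4).
r to a full sibling = 1/2 (full sibs share both parents — two paths of length 2: r = 2·(1/2)^2 = 1/2).
Summing one r·B term per recipient: 2·0.125·0.481 + 2·0.125·0.283 + 4·0.25·0.235 + 3·0.5·0.0175 = 0.45225.
0.45225 < 0.69: the indirect benefit is less than the cost.

No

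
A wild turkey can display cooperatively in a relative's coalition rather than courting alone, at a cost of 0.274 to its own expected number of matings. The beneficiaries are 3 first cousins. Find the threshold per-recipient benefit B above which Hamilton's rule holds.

r to a first cousin = 0.125 (first cousins share one grandparent pair — two paths of length 4: r = 2·(1/2)^4 = 1/8).
Hamilton's rule with n recipients of equal r: n·r·B > C, so B > C/(n·r) = 0.274/(3·0.125) = 0.7307.

0.7307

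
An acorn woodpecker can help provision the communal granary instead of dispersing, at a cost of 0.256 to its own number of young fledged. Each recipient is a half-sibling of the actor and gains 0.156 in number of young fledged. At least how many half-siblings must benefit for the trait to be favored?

7

r to a half-sibling = 1/4 (half-sibs share one parent — one path of length 2: r = (1/2)^2 = 1/4).
Hamilton's rule: n·r·B > C  ⇒  n > C/(r·B) = 0.256/(0.25·0.156) = 6.564.
The smallest integer exceeding 6.564 is 7.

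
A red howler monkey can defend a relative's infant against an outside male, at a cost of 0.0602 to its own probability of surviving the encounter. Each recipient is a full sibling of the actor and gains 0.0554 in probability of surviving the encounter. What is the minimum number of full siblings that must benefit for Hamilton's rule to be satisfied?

r to a full sibling = 0.5 (full sibs share both parents — two paths of length 2: r = 2·(1/2)^2 = 1/2).
Hamilton's rule: n·r·B > C  ⇒  n > C/(r·B) = 0.0602/(0.5·0.0554) = 2.173.
The smallest integer exceeding 2.173 is 3.

3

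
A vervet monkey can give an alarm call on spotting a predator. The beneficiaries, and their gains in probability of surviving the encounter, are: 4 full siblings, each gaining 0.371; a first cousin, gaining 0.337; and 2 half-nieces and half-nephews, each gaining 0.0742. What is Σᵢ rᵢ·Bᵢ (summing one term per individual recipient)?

0.802675

r to a full sibling = 1/2 (full sibs share both parents — two paths of length 2: r = 2·(1/2)^2 = 1/2).
r to a first cousin = 0.125 (first cousins share one grandparent pair — two paths of length 4: r = 2·(1/2)^4 = 1/8).
r to a half-niece or half-nephew = 1/8 (half-aunt/uncle↔niece/nephew: one path of length 3: r = (1/2)^3 = 1/8).
Summing one r·B term per recipient: 4·0.5·0.371 + 1·0.125·0.337 + 2·0.125·0.0742 = 0.802675.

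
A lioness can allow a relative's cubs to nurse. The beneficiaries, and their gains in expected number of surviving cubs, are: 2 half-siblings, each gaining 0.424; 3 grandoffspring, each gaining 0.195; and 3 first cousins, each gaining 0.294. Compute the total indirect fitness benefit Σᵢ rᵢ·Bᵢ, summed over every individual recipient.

r to a half-sibling = 1/4 (half-sibs share one parent — one path of length 2: r = (1/2)^2 = 1/4).
r to a grandoffspring = 1/4 (two parent–offspring links: r = (1/2)^2 = 1/4).
r to a first cousin = 0.125 (first cousins share one grandparent pair — two paths of length 4: r = 2·(1/2)^4 = 1/8).
Summing one r·B term per recipient: 2·0.25·0.424 + 3·0.25·0.195 + 3·0.125·0.294 = 0.4685.

0.4685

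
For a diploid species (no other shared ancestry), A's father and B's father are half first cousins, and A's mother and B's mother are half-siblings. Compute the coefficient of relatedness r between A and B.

0.078125

Relatedness sums over independent paths through distinct common ancestors.
A and B are related in two ways: half second cousins through their fathers (r = 1/64) and half first cousins through their mothers (r = 1/16).
r = 1/64 + 1/16 = 5/64 = 0.078125.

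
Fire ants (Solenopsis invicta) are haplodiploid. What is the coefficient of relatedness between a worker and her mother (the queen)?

0.5

One meiotic link between diploid queen and diploid daughter: r = 1/2.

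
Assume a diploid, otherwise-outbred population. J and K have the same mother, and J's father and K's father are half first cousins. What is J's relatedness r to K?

0.265625

With two independent routes of shared ancestry, r is the sum of the two contributions.
J and K are related in two ways: half-sibs through their shared mother (r = 1/4) and half second cousins through their fathers (r = 1/64).
r = 1/4 + 1/64 = 0.265625.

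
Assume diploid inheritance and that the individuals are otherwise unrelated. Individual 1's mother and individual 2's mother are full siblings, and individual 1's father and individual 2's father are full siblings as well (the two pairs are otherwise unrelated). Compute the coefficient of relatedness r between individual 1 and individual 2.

0.25

Wright's path rule: contributions from independent ancestry routes add.
Individual 1 and individual 2 are related in two ways: first cousins through their mothers (r = 1/8) and first cousins through their fathers (r = 1/8) — i.e. double first cousins.
r = 1/8 + 1/8 = 0.25.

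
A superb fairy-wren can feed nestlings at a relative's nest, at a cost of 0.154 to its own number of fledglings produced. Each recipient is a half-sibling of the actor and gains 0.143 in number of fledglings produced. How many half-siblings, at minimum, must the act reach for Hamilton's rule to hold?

5

r to a half-sibling = 1/4 (half-sibs share one parent — one path of length 2: r = (1/2)^2 = 1/4).
Hamilton's rule: n·r·B > C  ⇒  n > C/(r·B) = 0.154/(0.25·0.143) = 4.308.
The smallest integer exceeding 4.308 is 5.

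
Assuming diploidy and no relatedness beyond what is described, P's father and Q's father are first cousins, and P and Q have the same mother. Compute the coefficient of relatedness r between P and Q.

Relatedness sums over independent paths through distinct common ancestors.
P and Q are related in two ways: second cousins through their fathers (r = 1/32) and half-sibs through their shared mother (r = 1/4).
r = 1/32 + 1/4 = 0.28125.

0.28125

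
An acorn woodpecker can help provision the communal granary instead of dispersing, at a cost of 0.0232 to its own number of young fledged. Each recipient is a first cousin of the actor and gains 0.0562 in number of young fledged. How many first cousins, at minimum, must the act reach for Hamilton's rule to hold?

r to a first cousin = 0.125 (first cousins share one grandparent pair — two paths of length 4: r = 2·(1/2)^4 = 1/8).
Hamilton's rule: n·r·B > C  ⇒  n > C/(r·B) = 0.0232/(0.125·0.0562) = 3.302.
The smallest integer exceeding 3.302 is 4.

4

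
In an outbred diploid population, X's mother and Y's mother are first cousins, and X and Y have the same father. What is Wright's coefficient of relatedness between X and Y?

0.28125

Independent pedigree routes through distinct common ancestors add.
X and Y are related in two ways: second cousins through their mothers (r = 1/32) and half-sibs through their shared father (r = 1/4).
r = 1/32 + 1/4 = 0.28125.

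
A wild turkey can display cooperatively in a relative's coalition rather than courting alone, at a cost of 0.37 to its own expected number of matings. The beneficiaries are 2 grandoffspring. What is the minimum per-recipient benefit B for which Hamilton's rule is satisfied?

0.74

r to a grandoffspring = 1/4 (two parent–offspring links: r = (1/2)^2 = 1/4).
Hamilton's rule with n recipients of equal r: n·r·B > C, so B > C/(n·r) = 0.37/(2·0.25) = 0.74.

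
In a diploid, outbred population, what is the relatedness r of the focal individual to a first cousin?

0.125

First cousins share one grandparent pair — two paths of length 4: r = 2·(1/2)^4 = 1/8.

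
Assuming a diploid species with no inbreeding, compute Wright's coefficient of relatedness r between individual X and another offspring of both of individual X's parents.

0.5

Each parent–offspring link contributes a factor of 1/2, and independent paths through distinct common ancestors add.
Full sibs share both parents — two paths of length 2: r = 2·(1/2)^2 = 1/2.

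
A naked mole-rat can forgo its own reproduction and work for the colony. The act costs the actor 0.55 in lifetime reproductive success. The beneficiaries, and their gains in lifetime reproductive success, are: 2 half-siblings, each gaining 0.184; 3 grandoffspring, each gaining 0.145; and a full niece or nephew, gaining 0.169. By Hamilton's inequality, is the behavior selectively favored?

No

Hamilton's rule: the trait is favored when the sum of r·B over every recipient exceeds the actor's cost C.
r to a half-sibling = 0.25 (half-sibs share one parent — one path of length 2: r = (1/2)^2 = 1/4).
r to a grandoffspring = 1/4 (two parent–offspring links: r = (1/2)^2 = 1/4).
r to a full niece or nephew = 0.25 (full aunt/uncle↔niece/nephew: two paths of length 3 through the shared grandparent pair: r = 2·(1/2)^3 = 1/4).
Summing one r·B term per recipient: 2·0.25·0.184 + 3·0.25·0.145 + 1·0.25·0.169 = 0.243.
0.243 < 0.55: the indirect benefit is less than the cost.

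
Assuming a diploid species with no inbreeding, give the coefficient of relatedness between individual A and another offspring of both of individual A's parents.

Each parent–offspring link contributes a factor of 1/2, and independent paths through distinct common ancestors add.
Full sibs share both parents — two paths of length 2: r = 2·(1/2)^2 = 1/2.

0.5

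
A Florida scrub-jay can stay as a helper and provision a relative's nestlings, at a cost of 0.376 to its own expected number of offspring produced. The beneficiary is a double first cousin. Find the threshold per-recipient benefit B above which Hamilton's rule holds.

r to a double first cousin = 1/4 (double first cousins share both grandparent pairs — four paths of length 4: r = 4·(1/2)^4 = 1/4).
Hamilton's rule with n recipients of equal r: n·r·B > C, so B > C/(n·r) = 0.376/(1·0.25) = 1.504.

1.504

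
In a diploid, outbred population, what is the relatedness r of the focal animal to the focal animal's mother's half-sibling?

0.125

Each parent–offspring link contributes a factor of 1/2, and independent paths through distinct common ancestors add.
Half-aunt/uncle↔niece/nephew: one path of length 3: r = (1/2)^3 = 1/8.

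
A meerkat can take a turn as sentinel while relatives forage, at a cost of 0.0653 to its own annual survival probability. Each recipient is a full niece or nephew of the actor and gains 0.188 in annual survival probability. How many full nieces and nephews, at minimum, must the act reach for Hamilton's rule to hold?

2

r to a full niece or nephew = 0.25 (full aunt/uncle↔niece/nephew: two paths of length 3 through the shared grandparent pair: r = 2·(1/2)^3 = 1/4).
Hamilton's rule: n·r·B > C  ⇒  n > C/(r·B) = 0.0653/(0.25·0.188) = 1.389.
The smallest integer exceeding 1.389 is 2.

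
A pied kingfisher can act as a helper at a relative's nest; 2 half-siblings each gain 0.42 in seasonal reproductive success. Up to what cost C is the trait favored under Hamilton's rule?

0.21

r to a half-sibling = 1/4 (half-sibs share one parent — one path of length 2: r = (1/2)^2 = 1/4).
Hamilton's rule: n·r·B > C, so the trait is favored while C < n·r·B = 2·0.25·0.42 = 0.21.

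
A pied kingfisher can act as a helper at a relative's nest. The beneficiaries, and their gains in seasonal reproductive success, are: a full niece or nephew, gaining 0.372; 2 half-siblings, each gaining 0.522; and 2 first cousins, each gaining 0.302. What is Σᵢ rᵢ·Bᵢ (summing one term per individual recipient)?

0.4295

r to a full niece or nephew = 1/4 (full aunt/uncle↔niece/nephew: two paths of length 3 through the shared grandparent pair: r = 2·(1/2)^3 = 1/4).
r to a half-sibling = 1/4 (half-sibs share one parent — one path of length 2: r = (1/2)^2 = 1/4).
r to a first cousin = 1/8 (first cousins share one grandparent pair — two paths of length 4: r = 2·(1/2)^4 = 1/8).
Summing one r·B term per recipient: 1·0.25·0.372 + 2·0.25·0.522 + 2·0.125·0.302 = 0.4295.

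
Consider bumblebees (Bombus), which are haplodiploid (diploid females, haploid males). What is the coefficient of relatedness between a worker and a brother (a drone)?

Her haploid brother carries none of their father's genes and a random half of their mother's genome; that half matches the maternal half of her own genome with probability 1/2: r = 1/2 · 1/2 = 1/4.

0.25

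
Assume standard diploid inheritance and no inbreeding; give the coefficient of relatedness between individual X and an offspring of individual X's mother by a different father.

Each parent–offspring link contributes a factor of 1/2, and independent paths through distinct common ancestors add.
Half-sibs share one parent — one path of length 2: r = (1/2)^2 = 1/4.

0.25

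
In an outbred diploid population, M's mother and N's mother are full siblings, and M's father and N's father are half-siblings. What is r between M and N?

0.1875

Wright's path rule: contributions from independent ancestry routes add.
M and N are related in two ways: first cousins through their mothers (r = 1/8) and half first cousins through their fathers (r = 1/16).
r = 1/8 + 1/16 = 0.1875.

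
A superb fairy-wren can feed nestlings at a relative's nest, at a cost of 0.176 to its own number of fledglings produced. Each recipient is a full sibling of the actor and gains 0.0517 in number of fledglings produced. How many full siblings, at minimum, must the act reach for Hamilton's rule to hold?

7

r to a full sibling = 0.5 (full sibs share both parents — two paths of length 2: r = 2·(1/2)^2 = 1/2).
Hamilton's rule: n·r·B > C  ⇒  n > C/(r·B) = 0.176/(0.5·0.0517) = 6.809.
The smallest integer exceeding 6.809 is 7.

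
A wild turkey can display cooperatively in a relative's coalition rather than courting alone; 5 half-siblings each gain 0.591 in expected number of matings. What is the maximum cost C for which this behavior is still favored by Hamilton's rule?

r to a half-sibling = 1/4 (half-sibs share one parent — one path of length 2: r = (1/2)^2 = 1/4).
Hamilton's rule: n·r·B > C, so the trait is favored while C < n·r·B = 5·0.25·0.591 = 0.73875.

0.73875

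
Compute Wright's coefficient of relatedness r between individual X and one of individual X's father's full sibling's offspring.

0.125

Each parent–offspring link contributes a factor of 1/2, and independent paths through distinct common ancestors add.
First cousins share one grandparent pair — two paths of length 4: r = 2·(1/2)^4 = 1/8.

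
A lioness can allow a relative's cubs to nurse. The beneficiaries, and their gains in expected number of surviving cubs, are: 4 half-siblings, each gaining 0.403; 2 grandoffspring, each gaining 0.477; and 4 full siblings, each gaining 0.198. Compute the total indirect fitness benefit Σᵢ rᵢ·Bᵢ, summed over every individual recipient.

r to a half-sibling = 0.25 (half-sibs share one parent — one path of length 2: r = (1/2)^2 = 1/4).
r to a grandoffspring = 1/4 (two parent–offspring links: r = (1/2)^2 = 1/4).
r to a full sibling = 1/2 (full sibs share both parents — two paths of length 2: r = 2·(1/2)^2 = 1/2).
Summing one r·B term per recipient: 4·0.25·0.403 + 2·0.25·0.477 + 4·0.5·0.198 = 1.0375.

1.0375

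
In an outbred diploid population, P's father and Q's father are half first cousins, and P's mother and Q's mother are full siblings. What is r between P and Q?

Independent pedigree routes through distinct common ancestors add.
P and Q are related in two ways: half second cousins through their fathers (r = 1/64) and first cousins through their mothers (r = 1/8).
r = 1/64 + 1/8 = 9/64 = 0.140625.

0.140625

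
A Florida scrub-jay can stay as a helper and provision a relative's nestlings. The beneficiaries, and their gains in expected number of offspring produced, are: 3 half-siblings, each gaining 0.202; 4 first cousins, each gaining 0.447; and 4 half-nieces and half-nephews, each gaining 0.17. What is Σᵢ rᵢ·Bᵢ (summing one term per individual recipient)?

0.46

r to a half-sibling = 1/4 (half-sibs share one parent — one path of length 2: r = (1/2)^2 = 1/4).
r to a first cousin = 1/8 (first cousins share one grandparent pair — two paths of length 4: r = 2·(1/2)^4 = 1/8).
r to a half-niece or half-nephew = 1/8 (half-aunt/uncle↔niece/nephew: one path of length 3: r = (1/2)^3 = 1/8).
Summing one r·B term per recipient: 3·0.25·0.202 + 4·0.125·0.447 + 4·0.125·0.17 = 0.46.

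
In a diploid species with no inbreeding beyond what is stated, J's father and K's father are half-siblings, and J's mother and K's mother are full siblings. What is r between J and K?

0.1875

With two independent routes of shared ancestry, r is the sum of the two contributions.
J and K are related in two ways: half first cousins through their fathers (r = 1/16) and first cousins through their mothers (r = 1/8).
r = 1/16 + 1/8 = 0.1875.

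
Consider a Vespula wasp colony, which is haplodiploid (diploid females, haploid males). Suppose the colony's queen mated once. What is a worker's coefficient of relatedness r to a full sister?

0.75

Haplodiploid full sisters inherit their father's entire haploid genome identically (contributing 1/2) and on average half of their mother's contribution (1/2 · 1/2 = 1/4); r = 1/2 + 1/4 = 3/4.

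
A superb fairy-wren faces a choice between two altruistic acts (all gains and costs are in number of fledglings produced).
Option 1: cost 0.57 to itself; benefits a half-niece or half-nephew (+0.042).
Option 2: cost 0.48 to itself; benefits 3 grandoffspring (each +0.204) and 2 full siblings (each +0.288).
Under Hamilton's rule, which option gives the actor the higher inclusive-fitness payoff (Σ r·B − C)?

Option 2

Option 1: r to a half-niece or half-nephew = 0.125.
Option 1: Σ r·B − C = (1·0.125·0.042) − 0.57 = -0.56475.
Option 2: r to a grandoffspring = 0.25.
Option 2: r to a full sibling = 0.5.
Option 2: Σ r·B − C = (3·0.25·0.204 + 2·0.5·0.288) − 0.48 = -0.039.
Option 2 has the higher net inclusive-fitness payoff.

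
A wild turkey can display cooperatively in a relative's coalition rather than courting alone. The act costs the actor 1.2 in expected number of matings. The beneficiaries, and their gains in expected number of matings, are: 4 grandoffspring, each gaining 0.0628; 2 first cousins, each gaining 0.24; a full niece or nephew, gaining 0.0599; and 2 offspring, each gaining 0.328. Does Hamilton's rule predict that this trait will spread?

Hamilton's rule: the trait is favored when the sum of r·B over every recipient exceeds the actor's cost C.
r to a grandoffspring = 1/4 (two parent–offspring links: r = (1/2)^2 = 1/4).
r to a first cousin = 1/8 (first cousins share one grandparent pair — two paths of length 4: r = 2·(1/2)^4 = 1/8).
r to a full niece or nephew = 0.25 (full aunt/uncle↔niece/nephew: two paths of length 3 through the shared grandparent pair: r = 2·(1/2)^3 = 1/4).
r to an offspring = 1/2 (one parent–offspring link: r = (1/2)^1 = 1/2).
Summing one r·B term per recipient: 4·0.25·0.0628 + 2·0.125·0.24 + 1·0.25·0.0599 + 2·0.5·0.328 = 0.465775.
0.465775 < 1.2: the indirect benefit is less than the cost.

No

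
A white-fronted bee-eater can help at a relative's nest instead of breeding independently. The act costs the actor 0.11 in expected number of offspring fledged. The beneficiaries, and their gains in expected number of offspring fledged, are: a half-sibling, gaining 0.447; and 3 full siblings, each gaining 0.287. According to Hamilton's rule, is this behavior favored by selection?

Yes

Hamilton's rule: the trait is favored when the sum of r·B over every recipient exceeds the actor's cost C.
r to a half-sibling = 0.25 (half-sibs share one parent — one path of length 2: r = (1/2)^2 = 1/4).
r to a full sibling = 1/2 (full sibs share both parents — two paths of length 2: r = 2·(1/2)^2 = 1/2).
Summing one r·B term per recipient: 1·0.25·0.447 + 3·0.5·0.287 = 0.54225.
0.54225 > 0.11: the indirect benefit exceeds the cost.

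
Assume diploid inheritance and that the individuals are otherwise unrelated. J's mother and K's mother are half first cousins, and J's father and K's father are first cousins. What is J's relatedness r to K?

Wright's path rule: contributions from independent ancestry routes add.
J and K are related in two ways: half second cousins through their mothers (r = 1/64) and second cousins through their fathers (r = 1/32).
r = 1/64 + 1/32 = 0.046875.

0.046875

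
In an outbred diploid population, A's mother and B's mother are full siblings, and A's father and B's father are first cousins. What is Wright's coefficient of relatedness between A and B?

0.15625

Relatedness sums over independent paths through distinct common ancestors.
A and B are related in two ways: first cousins through their mothers (r = 1/8) and second cousins through their fathers (r = 1/32).
r = 1/8 + 1/32 = 5/32 = 0.15625.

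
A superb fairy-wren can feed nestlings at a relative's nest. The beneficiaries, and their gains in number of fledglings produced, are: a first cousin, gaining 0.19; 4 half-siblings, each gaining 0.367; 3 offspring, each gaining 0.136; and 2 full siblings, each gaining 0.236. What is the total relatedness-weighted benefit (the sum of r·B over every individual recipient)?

r to a first cousin = 1/8 (first cousins share one grandparent pair — two paths of length 4: r = 2·(1/2)^4 = 1/8).
r to a half-sibling = 0.25 (half-sibs share one parent — one path of length 2: r = (1/2)^2 = 1/4).
r to an offspring = 1/2 (one parent–offspring link: r = (1/2)^1 = 1/2).
r to a full sibling = 0.5 (full sibs share both parents — two paths of length 2: r = 2·(1/2)^2 = 1/2).
Summing one r·B term per recipient: 1·0.125·0.19 + 4·0.25·0.367 + 3·0.5·0.136 + 2·0.5·0.236 = 0.83075.

0.83075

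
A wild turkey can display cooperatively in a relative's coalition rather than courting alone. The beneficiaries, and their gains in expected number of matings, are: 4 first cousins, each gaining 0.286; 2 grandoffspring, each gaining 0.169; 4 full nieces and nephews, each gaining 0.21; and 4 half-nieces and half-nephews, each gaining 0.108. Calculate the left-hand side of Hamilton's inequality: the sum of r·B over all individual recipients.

r to a first cousin = 1/8 (first cousins share one grandparent pair — two paths of length 4: r = 2·(1/2)^4 = 1/8).
r to a grandoffspring = 1/4 (two parent–offspring links: r = (1/2)^2 = 1/4).
r to a full niece or nephew = 0.25 (full aunt/uncle↔niece/nephew: two paths of length 3 through the shared grandparent pair: r = 2·(1/2)^3 = 1/4).
r to a half-niece or half-nephew = 1/8 (half-aunt/uncle↔niece/nephew: one path of length 3: r = (1/2)^3 = 1/8).
Summing one r·B term per recipient: 4·0.125·0.286 + 2·0.25·0.169 + 4·0.25·0.21 + 4·0.125·0.108 = 0.4915.

0.4915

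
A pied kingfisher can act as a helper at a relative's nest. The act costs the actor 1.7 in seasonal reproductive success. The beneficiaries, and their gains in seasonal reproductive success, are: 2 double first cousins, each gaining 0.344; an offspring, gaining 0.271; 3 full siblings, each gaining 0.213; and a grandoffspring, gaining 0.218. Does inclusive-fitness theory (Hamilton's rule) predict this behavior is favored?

Hamilton's rule: the trait is favored when the sum of r·B over every recipient exceeds the actor's cost C.
r to a double first cousin = 0.25 (double first cousins share both grandparent pairs — four paths of length 4: r = 4·(1/2)^4 = 1/4).
r to an offspring = 1/2 (one parent–offspring link: r = (1/2)^1 = 1/2).
r to a full sibling = 1/2 (full sibs share both parents — two paths of length 2: r = 2·(1/2)^2 = 1/2).
r to a grandoffspring = 1/4 (two parent–offspring links: r = (1/2)^2 = 1/4).
Summing one r·B term per recipient: 2·0.25·0.344 + 1·0.5·0.271 + 3·0.5·0.213 + 1·0.25·0.218 = 0.6815.
0.6815 < 1.7: the indirect benefit is less than the cost.

No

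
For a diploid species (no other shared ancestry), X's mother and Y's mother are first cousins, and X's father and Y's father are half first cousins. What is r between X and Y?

0.046875

With two independent routes of shared ancestry, r is the sum of the two contributions.
X and Y are related in two ways: second cousins through their mothers (r = 1/32) and half second cousins through their fathers (r = 1/64).
r = 1/32 + 1/64 = 3/64 = 0.046875.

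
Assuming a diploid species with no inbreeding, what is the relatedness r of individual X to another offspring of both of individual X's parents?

Each parent–offspring link contributes a factor of 1/2, and independent paths through distinct common ancestors add.
Full sibs share both parents — two paths of length 2: r = 2·(1/2)^2 = 1/2.

0.5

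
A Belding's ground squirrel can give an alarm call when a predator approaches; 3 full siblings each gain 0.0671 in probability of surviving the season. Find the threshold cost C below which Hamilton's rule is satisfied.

r to a full sibling = 0.5 (full sibs share both parents — two paths of length 2: r = 2·(1/2)^2 = 1/2).
Hamilton's rule: n·r·B > C, so the trait is favored while C < n·r·B = 3·0.5·0.0671 = 0.10065.

0.10065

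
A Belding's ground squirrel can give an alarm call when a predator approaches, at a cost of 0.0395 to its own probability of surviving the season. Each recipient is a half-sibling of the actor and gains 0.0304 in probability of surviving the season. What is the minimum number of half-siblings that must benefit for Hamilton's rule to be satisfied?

6

r to a half-sibling = 0.25 (half-sibs share one parent — one path of length 2: r = (1/2)^2 = 1/4).
Hamilton's rule: n·r·B > C  ⇒  n > C/(r·B) = 0.0395/(0.25·0.0304) = 5.197.
The smallest integer exceeding 5.197 is 6.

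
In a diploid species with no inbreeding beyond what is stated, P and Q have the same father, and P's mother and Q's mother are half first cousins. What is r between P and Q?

Relatedness sums over independent paths through distinct common ancestors.
P and Q are related in two ways: half-sibs through their shared father (r = 1/4) and half second cousins through their mothers (r = 1/64).
r = 1/4 + 1/64 = 17/64 = 0.265625.

0.265625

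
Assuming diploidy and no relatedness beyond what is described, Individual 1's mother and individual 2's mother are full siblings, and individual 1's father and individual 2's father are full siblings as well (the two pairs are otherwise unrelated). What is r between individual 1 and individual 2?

Independent pedigree routes through distinct common ancestors add.
Individual 1 and individual 2 are related in two ways: first cousins through their mothers (r = 1/8) and first cousins through their fathers (r = 1/8) — i.e. double first cousins.
r = 1/8 + 1/8 = 1/4 = 0.25.

0.25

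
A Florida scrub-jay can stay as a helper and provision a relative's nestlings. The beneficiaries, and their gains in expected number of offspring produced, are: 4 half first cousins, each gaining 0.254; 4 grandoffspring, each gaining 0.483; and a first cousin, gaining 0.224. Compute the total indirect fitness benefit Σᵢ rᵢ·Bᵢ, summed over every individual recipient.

0.5745

r to a half first cousin = 0.0625 (half first cousins share one grandparent — one path of length 4: r = (1/2)^4 = 1/16).
r to a grandoffspring = 0.25 (two parent–offspring links: r = (1/2)^2 = 1/4).
r to a first cousin = 0.125 (first cousins share one grandparent pair — two paths of length 4: r = 2·(1/2)^4 = 1/8).
Summing one r·B term per recipient: 4·0.0625·0.254 + 4·0.25·0.483 + 1·0.125·0.224 = 0.5745.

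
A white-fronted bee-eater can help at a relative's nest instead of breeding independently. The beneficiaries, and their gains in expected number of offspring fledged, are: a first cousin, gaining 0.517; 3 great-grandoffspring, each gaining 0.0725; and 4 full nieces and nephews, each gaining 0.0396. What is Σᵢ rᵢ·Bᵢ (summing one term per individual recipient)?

r to a first cousin = 1/8 (first cousins share one grandparent pair — two paths of length 4: r = 2·(1/2)^4 = 1/8).
r to a great-grandoffspring = 0.125 (three parent–offspring links: r = (1/2)^3 = 1/8).
r to a full niece or nephew = 1/4 (full aunt/uncle↔niece/nephew: two paths of length 3 through the shared grandparent pair: r = 2·(1/2)^3 = 1/4).
Summing one r·B term per recipient: 1·0.125·0.517 + 3·0.125·0.0725 + 4·0.25·0.0396 = 0.1314125.

0.1314125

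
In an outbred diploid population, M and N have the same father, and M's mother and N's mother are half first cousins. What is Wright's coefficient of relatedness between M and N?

0.265625

Independent pedigree routes through distinct common ancestors add.
M and N are related in two ways: half-sibs through their shared father (r = 1/4) and half second cousins through their mothers (r = 1/64).
r = 1/4 + 1/64 = 0.265625.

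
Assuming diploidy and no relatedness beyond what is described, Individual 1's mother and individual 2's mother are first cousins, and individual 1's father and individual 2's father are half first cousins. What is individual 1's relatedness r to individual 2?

0.046875

Independent pedigree routes through distinct common ancestors add.
Individual 1 and individual 2 are related in two ways: second cousins through their mothers (r = 1/32) and half second cousins through their fathers (r = 1/64).
r = 1/32 + 1/64 = 0.046875.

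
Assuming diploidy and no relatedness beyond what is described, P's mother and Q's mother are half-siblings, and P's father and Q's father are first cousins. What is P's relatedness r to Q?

0.09375

With two independent routes of shared ancestry, r is the sum of the two contributions.
P and Q are related in two ways: half first cousins through their mothers (r = 1/16) and second cousins through their fathers (r = 1/32).
r = 1/16 + 1/32 = 3/32 = 0.09375.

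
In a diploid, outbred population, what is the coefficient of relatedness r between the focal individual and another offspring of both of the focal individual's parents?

Each parent–offspring link contributes a factor of 1/2, and independent paths through distinct common ancestors add.
Full sibs share both parents — two paths of length 2: r = 2·(1/2)^2 = 1/2.

0.5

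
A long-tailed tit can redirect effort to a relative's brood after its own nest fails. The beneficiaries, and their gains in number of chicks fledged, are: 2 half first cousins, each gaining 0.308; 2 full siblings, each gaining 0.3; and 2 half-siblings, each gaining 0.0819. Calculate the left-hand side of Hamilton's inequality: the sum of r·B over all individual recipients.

r to a half first cousin = 0.0625 (half first cousins share one grandparent — one path of length 4: r = (1/2)^4 = 1/16).
r to a full sibling = 1/2 (full sibs share both parents — two paths of length 2: r = 2·(1/2)^2 = 1/2).
r to a half-sibling = 1/4 (half-sibs share one parent — one path of length 2: r = (1/2)^2 = 1/4).
Summing one r·B term per recipient: 2·0.0625·0.308 + 2·0.5·0.3 + 2·0.25·0.0819 = 0.37945.

0.37945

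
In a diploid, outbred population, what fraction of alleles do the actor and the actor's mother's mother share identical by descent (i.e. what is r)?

0.25

Each parent–offspring link contributes a factor of 1/2, and independent paths through distinct common ancestors add.
Two parent–offspring links: r = (1/2)^2 = 1/4.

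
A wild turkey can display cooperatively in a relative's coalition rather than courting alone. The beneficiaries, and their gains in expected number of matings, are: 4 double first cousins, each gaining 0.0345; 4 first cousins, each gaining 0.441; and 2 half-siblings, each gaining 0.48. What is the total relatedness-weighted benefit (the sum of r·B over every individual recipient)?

r to a double first cousin = 1/4 (double first cousins share both grandparent pairs — four paths of length 4: r = 4·(1/2)^4 = 1/4).
r to a first cousin = 1/8 (first cousins share one grandparent pair — two paths of length 4: r = 2·(1/2)^4 = 1/8).
r to a half-sibling = 1/4 (half-sibs share one parent — one path of length 2: r = (1/2)^2 = 1/4).
Summing one r·B term per recipient: 4·0.25·0.0345 + 4·0.125·0.441 + 2·0.25·0.48 = 0.495.

0.495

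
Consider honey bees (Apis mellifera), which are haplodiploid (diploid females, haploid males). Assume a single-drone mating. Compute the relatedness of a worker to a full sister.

0.75

Haplodiploid full sisters inherit their father's entire haploid genome identically (contributing 1/2) and on average half of their mother's contribution (1/2 · 1/2 = 1/4); r = 1/2 + 1/4 = 3/4.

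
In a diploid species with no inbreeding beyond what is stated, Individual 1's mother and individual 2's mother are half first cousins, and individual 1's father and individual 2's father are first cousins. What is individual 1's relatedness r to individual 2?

Wright's path rule: contributions from independent ancestry routes add.
Individual 1 and individual 2 are related in two ways: half second cousins through their mothers (r = 1/64) and second cousins through their fathers (r = 1/32).
r = 1/64 + 1/32 = 3/64 = 0.046875.

0.046875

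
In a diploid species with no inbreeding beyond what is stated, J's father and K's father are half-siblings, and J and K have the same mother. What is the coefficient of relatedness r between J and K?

Wright's path rule: contributions from independent ancestry routes add.
J and K are related in two ways: half first cousins through their fathers (r = 1/16) and half-sibs through their shared mother (r = 1/4).
r = 1/16 + 1/4 = 5/16 = 0.3125.

0.3125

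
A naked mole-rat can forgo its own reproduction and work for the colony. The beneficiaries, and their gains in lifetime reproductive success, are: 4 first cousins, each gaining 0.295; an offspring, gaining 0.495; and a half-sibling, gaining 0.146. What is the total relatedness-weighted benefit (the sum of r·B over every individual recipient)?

r to a first cousin = 1/8 (first cousins share one grandparent pair — two paths of length 4: r = 2·(1/2)^4 = 1/8).
r to an offspring = 0.5 (one parent–offspring link: r = (1/2)^1 = 1/2).
r to a half-sibling = 0.25 (half-sibs share one parent — one path of length 2: r = (1/2)^2 = 1/4).
Summing one r·B term per recipient: 4·0.125·0.295 + 1·0.5·0.495 + 1·0.25·0.146 = 0.4315.

0.4315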